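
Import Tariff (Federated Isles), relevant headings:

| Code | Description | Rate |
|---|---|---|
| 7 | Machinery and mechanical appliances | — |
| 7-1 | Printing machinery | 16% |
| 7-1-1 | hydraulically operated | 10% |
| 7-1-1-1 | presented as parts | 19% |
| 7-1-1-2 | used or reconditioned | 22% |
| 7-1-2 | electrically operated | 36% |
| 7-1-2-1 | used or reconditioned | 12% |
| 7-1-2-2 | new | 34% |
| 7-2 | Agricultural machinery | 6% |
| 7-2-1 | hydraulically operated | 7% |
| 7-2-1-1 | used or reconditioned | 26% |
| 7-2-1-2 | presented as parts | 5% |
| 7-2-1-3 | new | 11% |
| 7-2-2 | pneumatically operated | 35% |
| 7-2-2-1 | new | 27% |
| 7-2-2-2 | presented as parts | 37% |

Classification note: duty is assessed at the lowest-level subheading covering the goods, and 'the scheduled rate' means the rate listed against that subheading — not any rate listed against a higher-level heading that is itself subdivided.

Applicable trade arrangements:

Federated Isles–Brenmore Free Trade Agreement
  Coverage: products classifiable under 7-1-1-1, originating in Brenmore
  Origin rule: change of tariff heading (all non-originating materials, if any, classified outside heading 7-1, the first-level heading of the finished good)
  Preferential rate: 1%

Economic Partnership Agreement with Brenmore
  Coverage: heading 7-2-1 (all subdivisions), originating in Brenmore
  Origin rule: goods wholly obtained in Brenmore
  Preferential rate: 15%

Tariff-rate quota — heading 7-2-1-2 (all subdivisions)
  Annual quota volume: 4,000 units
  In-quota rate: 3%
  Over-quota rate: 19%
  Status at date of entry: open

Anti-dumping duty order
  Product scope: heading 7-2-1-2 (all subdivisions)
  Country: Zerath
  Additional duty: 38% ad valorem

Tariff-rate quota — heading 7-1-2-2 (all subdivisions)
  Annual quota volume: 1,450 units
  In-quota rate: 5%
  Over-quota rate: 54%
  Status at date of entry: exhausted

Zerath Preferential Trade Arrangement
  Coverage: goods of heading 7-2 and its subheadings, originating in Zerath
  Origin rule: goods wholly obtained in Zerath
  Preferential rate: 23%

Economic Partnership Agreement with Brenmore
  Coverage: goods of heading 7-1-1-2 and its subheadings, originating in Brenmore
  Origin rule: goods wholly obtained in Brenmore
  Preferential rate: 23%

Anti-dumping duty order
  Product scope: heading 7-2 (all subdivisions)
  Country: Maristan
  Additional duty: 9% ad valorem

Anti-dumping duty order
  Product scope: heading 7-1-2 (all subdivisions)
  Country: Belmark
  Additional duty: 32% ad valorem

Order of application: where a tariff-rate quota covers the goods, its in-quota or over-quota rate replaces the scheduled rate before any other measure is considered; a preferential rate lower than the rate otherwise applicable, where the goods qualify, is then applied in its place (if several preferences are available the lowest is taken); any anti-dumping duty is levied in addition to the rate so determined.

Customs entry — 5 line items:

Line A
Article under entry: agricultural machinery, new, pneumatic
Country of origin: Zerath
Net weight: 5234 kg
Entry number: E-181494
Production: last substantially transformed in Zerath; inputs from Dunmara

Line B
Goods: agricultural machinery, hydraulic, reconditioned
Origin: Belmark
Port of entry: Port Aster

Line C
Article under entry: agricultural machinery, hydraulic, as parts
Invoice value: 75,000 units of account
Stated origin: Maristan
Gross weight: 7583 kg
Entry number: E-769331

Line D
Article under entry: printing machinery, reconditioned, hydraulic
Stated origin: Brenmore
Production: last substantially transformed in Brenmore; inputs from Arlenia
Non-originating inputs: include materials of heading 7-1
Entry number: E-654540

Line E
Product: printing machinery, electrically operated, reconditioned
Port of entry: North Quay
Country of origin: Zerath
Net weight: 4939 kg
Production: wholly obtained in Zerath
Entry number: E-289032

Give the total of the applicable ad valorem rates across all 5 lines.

Line A: agricultural → 7-2; pneumatic → 7-2-2; new → 7-2-2-1. Scheduled 27%. Zerath agreement on 7-2: not wholly obtained. → 27%.
Line B: agricultural → 7-2; hydraulic → 7-2-1; reconditioned → 7-2-1-1. Scheduled 26%. No special measure applies. → 26%.
Line C: agricultural → 7-2; hydraulic → 7-2-1; as parts → 7-2-1-2. Scheduled 5%. quota on 7-2-1-2 open → in-quota 3%; anti-dumping (Maristan, 7-2): +9%; total 3% + 9% = 12%. → 12%.
Line D: printing → 7-1; hydraulic → 7-1-1; reconditioned → 7-1-1-2. Scheduled 22%. Brenmore agreement on 7-1-1-1: 7-1-1-2 not covered; Brenmore agreement on 7-2-1: 7-1-1-2 not covered; Brenmore agreement on 7-1-1-2: not wholly obtained. → 22%.
Line E: printing → 7-1; electrically operated → 7-1-2; reconditioned → 7-1-2-1. Scheduled 12%. Zerath agreement on 7-2: 7-1-2-1 not covered. → 12%.
Sum: 27% + 26% + 12% + 22% + 12% = 99%.

99%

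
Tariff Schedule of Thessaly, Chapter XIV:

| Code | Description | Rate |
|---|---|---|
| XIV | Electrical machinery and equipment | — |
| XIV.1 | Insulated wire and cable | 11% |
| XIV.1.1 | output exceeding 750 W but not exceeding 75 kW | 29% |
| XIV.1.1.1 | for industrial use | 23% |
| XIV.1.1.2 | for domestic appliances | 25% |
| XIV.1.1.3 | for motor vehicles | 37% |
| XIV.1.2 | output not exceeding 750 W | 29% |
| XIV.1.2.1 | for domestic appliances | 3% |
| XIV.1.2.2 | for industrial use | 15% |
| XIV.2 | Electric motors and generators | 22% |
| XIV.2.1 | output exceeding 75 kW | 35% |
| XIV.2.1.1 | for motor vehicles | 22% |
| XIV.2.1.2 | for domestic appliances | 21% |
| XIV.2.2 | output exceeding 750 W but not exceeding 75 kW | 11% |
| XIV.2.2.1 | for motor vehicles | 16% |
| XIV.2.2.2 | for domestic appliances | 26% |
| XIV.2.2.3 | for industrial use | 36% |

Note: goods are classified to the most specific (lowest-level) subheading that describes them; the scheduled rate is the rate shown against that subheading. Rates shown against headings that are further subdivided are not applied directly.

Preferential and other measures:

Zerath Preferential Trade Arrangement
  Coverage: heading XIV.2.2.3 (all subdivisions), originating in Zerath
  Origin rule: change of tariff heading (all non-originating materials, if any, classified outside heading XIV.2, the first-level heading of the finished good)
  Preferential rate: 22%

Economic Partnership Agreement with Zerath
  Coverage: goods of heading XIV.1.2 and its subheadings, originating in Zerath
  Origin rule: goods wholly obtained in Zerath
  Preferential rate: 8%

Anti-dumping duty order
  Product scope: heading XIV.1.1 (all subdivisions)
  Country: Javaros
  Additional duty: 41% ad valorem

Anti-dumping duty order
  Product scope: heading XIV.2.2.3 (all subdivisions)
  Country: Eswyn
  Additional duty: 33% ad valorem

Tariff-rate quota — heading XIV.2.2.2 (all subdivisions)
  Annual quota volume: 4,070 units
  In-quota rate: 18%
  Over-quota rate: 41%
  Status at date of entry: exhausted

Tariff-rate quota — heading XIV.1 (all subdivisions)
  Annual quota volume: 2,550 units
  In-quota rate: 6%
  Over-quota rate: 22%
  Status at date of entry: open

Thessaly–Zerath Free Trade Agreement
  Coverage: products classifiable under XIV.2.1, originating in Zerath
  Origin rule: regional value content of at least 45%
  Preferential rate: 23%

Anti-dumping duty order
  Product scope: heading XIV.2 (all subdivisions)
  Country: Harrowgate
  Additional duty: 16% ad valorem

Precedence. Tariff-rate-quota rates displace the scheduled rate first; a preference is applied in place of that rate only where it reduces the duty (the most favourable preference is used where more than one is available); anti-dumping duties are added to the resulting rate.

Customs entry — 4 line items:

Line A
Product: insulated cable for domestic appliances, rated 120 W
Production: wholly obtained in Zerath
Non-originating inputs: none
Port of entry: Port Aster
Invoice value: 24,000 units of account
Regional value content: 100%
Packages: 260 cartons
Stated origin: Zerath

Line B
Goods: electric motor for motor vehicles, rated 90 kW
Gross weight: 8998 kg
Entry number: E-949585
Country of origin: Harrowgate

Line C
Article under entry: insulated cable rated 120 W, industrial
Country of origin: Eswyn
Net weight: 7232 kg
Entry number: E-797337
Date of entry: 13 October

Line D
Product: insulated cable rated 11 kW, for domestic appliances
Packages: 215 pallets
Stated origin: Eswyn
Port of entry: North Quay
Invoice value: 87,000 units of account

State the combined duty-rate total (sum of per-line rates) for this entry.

56%

Line A: insulated cable → XIV.1; rated 120 W → XIV.1.2; for domestic appliances → XIV.1.2.1. Scheduled 3%. quota on XIV.1 open → in-quota 6%; Zerath agreement on XIV.2.2.3: XIV.1.2.1 not covered; Zerath agreement on XIV.1.2: wholly obtained → 8% available; Zerath agreement on XIV.2.1: XIV.1.2.1 not covered; preference 8% not lower than 6% → no reduction. → 6%.
Line B: electric motor → XIV.2; rated 90 kW → XIV.2.1; for motor vehicles → XIV.2.1.1. Scheduled 22%. anti-dumping (Harrowgate, XIV.2): +16%; total 22% + 16% = 38%. → 38%.
Line C: insulated cable → XIV.1; rated 120 W → XIV.1.2; industrial → XIV.1.2.2. Scheduled 15%. quota on XIV.1 open → in-quota 6%. → 6%.
Line D: insulated cable → XIV.1; rated 11 kW → XIV.1.1; for domestic appliances → XIV.1.1.2. Scheduled 25%. quota on XIV.1 open → in-quota 6%. → 6%.
Sum: 6% + 38% + 6% + 6% = 56%.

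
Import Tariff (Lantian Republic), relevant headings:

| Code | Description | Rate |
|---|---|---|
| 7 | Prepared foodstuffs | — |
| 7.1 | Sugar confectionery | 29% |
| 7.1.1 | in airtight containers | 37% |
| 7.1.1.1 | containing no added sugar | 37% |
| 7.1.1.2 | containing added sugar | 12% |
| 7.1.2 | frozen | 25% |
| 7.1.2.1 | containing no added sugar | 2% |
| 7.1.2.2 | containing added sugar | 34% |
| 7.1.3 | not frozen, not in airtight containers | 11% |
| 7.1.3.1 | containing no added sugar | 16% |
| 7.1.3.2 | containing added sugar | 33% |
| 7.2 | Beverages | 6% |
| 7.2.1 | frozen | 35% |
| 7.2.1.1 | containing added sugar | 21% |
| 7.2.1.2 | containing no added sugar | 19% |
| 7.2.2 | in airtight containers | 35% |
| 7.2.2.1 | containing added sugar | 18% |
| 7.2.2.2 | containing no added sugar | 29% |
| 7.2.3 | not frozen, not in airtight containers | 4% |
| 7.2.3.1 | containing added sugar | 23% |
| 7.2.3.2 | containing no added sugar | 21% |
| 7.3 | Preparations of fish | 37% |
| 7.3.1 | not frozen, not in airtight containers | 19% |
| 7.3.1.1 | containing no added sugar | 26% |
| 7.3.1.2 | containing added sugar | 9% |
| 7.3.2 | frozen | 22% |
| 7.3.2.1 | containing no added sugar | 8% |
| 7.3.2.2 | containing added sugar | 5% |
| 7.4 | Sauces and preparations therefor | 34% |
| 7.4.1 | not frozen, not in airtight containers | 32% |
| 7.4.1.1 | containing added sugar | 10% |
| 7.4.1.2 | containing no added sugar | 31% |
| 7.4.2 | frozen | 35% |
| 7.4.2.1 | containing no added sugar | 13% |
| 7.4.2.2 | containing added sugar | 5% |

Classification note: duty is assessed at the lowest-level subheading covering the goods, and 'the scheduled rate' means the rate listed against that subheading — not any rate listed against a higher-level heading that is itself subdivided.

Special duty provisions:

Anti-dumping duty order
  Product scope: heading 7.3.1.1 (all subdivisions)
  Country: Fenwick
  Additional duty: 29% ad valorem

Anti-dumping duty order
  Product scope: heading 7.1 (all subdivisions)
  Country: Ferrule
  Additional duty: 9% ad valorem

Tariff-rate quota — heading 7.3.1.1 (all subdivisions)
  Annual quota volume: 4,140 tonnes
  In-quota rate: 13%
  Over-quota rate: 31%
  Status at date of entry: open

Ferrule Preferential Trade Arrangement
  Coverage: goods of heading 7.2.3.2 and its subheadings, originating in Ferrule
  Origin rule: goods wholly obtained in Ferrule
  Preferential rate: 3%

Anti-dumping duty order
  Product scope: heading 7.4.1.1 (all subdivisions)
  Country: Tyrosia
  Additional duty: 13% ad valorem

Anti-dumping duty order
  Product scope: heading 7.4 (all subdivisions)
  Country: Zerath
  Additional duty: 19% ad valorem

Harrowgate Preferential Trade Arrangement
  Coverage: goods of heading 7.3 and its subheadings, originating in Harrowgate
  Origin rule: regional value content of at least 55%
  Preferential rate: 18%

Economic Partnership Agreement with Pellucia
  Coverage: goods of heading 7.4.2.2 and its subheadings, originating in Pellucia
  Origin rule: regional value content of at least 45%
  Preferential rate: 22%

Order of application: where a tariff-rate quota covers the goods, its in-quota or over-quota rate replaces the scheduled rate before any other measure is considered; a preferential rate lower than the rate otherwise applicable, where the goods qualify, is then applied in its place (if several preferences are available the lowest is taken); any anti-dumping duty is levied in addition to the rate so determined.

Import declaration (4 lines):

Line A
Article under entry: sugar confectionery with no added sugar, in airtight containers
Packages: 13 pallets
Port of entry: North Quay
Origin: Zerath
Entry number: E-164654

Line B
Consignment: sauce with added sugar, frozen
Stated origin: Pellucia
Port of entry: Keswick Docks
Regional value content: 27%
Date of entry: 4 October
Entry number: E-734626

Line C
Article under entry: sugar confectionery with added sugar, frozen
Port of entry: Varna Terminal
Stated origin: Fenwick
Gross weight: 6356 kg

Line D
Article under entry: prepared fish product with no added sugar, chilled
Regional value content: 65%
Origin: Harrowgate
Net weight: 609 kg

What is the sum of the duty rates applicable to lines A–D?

89%

Line A: sugar confectionery → 7.1; in airtight containers → 7.1.1; with no added sugar → 7.1.1.1. Scheduled 37%. No special measure applies. → 37%.
Line B: sauce → 7.4; frozen → 7.4.2; with added sugar → 7.4.2.2. Scheduled 5%. Pellucia agreement on 7.4.2.2: RVC < 45%. → 5%.
Line C: sugar confectionery → 7.1; frozen → 7.1.2; with added sugar → 7.1.2.2. Scheduled 34%. No special measure applies. → 34%.
Line D: prepared fish product → 7.3; chilled → 7.3.1; with no added sugar → 7.3.1.1. Scheduled 26%. quota on 7.3.1.1 open → in-quota 13%; Harrowgate agreement on 7.3: RVC ≥ 55% → 18% available; preference 18% not lower than 13% → no reduction. → 13%.
Sum: 37% + 5% + 34% + 13% = 89%.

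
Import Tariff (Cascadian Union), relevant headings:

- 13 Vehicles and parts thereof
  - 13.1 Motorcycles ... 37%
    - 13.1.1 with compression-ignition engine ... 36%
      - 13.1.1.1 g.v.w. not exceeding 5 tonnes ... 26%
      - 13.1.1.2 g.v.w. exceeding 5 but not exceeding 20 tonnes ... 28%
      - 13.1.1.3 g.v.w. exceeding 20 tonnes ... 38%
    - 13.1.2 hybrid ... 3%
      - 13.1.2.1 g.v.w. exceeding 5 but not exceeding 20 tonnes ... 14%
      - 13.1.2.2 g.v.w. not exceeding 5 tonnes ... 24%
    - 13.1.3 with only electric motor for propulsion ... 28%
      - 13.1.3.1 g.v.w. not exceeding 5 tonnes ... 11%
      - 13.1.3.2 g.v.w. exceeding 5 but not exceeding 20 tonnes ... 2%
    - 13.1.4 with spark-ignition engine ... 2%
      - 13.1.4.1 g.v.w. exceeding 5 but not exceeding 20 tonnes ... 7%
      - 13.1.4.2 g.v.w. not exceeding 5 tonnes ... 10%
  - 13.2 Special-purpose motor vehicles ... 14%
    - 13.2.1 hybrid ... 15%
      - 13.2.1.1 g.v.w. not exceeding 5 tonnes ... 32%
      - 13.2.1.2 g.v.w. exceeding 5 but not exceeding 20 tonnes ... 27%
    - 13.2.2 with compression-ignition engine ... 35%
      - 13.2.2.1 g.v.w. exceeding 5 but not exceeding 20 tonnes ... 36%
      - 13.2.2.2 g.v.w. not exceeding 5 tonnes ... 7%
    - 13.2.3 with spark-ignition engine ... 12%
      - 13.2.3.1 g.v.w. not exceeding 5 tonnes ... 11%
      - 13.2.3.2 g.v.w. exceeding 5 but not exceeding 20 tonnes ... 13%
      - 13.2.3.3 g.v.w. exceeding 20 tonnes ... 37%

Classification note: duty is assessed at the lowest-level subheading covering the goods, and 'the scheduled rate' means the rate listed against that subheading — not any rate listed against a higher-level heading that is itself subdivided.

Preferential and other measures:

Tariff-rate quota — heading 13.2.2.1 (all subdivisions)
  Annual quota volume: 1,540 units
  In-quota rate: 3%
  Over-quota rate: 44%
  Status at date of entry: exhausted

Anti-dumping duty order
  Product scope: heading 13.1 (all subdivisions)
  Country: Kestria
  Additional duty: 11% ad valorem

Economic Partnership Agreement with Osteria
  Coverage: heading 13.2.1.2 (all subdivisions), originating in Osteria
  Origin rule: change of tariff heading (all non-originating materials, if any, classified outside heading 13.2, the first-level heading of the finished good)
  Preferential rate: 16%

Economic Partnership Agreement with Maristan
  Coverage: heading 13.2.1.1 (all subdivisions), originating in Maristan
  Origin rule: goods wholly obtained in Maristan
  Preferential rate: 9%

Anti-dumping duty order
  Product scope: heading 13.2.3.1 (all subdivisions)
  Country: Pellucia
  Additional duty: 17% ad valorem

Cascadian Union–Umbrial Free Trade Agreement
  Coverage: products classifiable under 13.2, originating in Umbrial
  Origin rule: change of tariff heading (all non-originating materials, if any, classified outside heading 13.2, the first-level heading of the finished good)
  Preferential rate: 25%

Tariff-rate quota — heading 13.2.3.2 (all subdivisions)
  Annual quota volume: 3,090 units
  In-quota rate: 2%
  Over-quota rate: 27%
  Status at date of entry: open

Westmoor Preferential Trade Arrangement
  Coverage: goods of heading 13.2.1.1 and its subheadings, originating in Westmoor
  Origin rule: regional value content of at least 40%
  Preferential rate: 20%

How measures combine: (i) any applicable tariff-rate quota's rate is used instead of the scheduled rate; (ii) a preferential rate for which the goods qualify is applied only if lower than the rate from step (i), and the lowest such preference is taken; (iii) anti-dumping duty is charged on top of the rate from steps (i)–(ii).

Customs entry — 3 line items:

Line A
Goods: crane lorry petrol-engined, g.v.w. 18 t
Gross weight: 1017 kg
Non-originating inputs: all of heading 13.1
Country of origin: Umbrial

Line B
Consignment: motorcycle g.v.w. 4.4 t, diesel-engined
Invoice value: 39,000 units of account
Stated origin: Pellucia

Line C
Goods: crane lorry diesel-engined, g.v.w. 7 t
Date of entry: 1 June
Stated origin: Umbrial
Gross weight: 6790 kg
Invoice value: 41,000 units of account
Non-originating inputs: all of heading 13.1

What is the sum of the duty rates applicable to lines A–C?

53%

Line A: crane lorry → 13.2; petrol-engined → 13.2.3; g.v.w. 18 t → 13.2.3.2. Scheduled 13%. quota on 13.2.3.2 open → in-quota 2%; Umbrial agreement on 13.2: CTH met → 25% available; preference 25% not lower than 2% → no reduction. → 2%.
Line B: motorcycle → 13.1; diesel-engined → 13.1.1; g.v.w. 4.4 t → 13.1.1.1. Scheduled 26%. No special measure applies. → 26%.
Line C: crane lorry → 13.2; diesel-engined → 13.2.2; g.v.w. 7 t → 13.2.2.1. Scheduled 36%. quota on 13.2.2.1 exhausted → over-quota 44%; Umbrial agreement on 13.2: CTH met → 25% available; preferential 25%. → 25%.
Sum: 2% + 26% + 25% = 53%.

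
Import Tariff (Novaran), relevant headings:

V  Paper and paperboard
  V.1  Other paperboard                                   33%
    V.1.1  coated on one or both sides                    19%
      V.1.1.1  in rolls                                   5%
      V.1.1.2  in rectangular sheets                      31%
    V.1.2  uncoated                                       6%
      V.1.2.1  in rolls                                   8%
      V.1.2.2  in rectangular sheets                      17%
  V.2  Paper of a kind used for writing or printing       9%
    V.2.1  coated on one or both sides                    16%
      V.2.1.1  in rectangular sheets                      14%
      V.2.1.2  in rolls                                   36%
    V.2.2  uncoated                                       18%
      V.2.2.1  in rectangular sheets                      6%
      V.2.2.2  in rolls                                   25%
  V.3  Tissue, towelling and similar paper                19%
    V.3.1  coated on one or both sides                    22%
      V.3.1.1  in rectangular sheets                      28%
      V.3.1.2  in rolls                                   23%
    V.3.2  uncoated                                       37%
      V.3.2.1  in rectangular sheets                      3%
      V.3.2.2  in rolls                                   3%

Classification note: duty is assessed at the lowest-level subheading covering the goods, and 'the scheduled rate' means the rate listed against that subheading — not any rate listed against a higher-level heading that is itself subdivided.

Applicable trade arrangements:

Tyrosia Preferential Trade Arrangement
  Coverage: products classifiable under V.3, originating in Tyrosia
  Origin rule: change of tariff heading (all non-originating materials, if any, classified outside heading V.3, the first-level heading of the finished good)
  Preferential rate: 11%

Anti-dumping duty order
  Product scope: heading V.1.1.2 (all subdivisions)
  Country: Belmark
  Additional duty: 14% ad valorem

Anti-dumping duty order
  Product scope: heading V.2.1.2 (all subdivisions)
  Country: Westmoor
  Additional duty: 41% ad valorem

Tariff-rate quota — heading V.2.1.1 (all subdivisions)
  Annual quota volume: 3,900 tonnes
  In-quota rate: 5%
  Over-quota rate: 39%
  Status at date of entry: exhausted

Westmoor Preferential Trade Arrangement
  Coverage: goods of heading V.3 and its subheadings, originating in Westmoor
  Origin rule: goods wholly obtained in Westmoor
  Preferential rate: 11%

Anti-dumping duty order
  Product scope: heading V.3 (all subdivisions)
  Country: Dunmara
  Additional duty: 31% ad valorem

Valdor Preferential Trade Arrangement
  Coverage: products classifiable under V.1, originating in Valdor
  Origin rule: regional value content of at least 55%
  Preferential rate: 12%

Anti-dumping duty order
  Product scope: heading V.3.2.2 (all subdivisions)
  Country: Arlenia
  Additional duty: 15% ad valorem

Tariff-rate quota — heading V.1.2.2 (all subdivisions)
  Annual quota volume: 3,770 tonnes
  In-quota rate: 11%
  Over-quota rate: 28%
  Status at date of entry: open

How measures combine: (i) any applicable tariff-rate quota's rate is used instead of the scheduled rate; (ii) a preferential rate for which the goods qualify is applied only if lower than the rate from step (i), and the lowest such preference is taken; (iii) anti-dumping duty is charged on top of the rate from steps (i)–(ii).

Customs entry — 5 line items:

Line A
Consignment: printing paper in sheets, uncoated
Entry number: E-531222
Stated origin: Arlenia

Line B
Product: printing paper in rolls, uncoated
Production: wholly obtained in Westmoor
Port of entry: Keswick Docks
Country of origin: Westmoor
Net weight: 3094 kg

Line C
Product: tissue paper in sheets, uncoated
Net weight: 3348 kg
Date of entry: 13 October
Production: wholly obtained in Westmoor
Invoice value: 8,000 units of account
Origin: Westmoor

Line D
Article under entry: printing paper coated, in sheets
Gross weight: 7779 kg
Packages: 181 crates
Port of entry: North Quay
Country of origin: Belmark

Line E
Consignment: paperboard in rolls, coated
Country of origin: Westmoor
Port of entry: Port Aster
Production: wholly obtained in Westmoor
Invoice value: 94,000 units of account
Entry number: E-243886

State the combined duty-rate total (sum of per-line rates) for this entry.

Line A: printing paper → V.2; uncoated → V.2.2; in sheets → V.2.2.1. Scheduled 6%. No special measure applies. → 6%.
Line B: printing paper → V.2; uncoated → V.2.2; in rolls → V.2.2.2. Scheduled 25%. Westmoor agreement on V.3: V.2.2.2 not covered. → 25%.
Line C: tissue paper → V.3; uncoated → V.3.2; in sheets → V.3.2.1. Scheduled 3%. Westmoor agreement on V.3: wholly obtained → 11% available; preference 11% not lower than 3% → no reduction. → 3%.
Line D: printing paper → V.2; coated → V.2.1; in sheets → V.2.1.1. Scheduled 14%. quota on V.2.1.1 exhausted → over-quota 39%. → 39%.
Line E: paperboard → V.1; coated → V.1.1; in rolls → V.1.1.1. Scheduled 5%. Westmoor agreement on V.3: V.1.1.1 not covered. → 5%.
Sum: 6% + 25% + 3% + 39% + 5% = 78%.

78%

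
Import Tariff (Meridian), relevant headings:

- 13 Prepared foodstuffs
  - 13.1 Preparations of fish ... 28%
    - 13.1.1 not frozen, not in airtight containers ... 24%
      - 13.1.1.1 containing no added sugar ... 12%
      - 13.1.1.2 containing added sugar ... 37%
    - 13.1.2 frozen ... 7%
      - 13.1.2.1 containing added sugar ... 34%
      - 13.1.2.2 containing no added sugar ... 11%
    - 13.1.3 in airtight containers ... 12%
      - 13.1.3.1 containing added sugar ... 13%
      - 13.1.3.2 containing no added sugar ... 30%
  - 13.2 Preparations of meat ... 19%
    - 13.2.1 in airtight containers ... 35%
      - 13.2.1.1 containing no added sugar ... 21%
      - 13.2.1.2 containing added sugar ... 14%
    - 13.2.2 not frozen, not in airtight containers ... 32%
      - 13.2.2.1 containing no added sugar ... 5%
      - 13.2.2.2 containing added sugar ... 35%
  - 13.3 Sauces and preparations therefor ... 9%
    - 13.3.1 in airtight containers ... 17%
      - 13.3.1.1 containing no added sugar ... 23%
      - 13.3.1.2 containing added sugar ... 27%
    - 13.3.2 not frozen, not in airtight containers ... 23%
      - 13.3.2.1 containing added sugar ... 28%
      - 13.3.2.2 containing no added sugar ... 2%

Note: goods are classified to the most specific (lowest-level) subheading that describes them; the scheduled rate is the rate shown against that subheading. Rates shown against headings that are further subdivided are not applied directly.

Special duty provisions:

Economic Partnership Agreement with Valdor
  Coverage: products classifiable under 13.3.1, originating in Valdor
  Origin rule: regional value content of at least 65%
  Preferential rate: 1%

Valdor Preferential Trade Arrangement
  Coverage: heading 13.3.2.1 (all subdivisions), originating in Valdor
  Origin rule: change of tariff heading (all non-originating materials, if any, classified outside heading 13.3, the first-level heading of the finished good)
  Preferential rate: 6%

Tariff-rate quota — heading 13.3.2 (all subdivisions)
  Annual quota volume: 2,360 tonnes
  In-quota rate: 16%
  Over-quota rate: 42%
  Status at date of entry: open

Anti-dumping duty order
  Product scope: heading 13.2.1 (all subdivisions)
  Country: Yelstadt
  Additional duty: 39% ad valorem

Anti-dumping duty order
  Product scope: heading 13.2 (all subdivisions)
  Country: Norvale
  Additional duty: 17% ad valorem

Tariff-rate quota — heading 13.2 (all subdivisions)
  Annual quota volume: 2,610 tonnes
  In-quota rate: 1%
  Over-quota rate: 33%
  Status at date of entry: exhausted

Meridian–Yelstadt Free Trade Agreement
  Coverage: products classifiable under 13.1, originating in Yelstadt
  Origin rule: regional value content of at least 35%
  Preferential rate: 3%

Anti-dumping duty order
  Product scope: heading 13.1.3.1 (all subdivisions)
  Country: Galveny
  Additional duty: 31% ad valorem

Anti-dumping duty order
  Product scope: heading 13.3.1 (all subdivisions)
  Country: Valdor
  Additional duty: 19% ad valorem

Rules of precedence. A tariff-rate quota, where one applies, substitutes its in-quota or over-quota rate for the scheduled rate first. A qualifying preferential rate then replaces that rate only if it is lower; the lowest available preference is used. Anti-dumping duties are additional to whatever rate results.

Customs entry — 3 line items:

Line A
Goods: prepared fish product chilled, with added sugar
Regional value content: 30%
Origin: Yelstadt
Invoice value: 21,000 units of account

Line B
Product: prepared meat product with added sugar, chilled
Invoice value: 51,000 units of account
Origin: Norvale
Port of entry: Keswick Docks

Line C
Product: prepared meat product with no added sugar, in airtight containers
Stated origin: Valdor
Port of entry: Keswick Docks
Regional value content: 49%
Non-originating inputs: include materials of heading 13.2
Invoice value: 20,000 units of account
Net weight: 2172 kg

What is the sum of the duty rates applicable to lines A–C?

Line A: prepared fish product → 13.1; chilled → 13.1.1; with added sugar → 13.1.1.2. Scheduled 37%. Yelstadt agreement on 13.1: RVC < 35%. → 37%.
Line B: prepared meat product → 13.2; chilled → 13.2.2; with added sugar → 13.2.2.2. Scheduled 35%. quota on 13.2 exhausted → over-quota 33%; anti-dumping (Norvale, 13.2): +17%; total 33% + 17% = 50%. → 50%.
Line C: prepared meat product → 13.2; in airtight containers → 13.2.1; with no added sugar → 13.2.1.1. Scheduled 21%. quota on 13.2 exhausted → over-quota 33%; Valdor agreement on 13.3.1: 13.2.1.1 not covered; Valdor agreement on 13.3.2.1: 13.2.1.1 not covered. → 33%.
Sum: 37% + 50% + 33% = 120%.

120%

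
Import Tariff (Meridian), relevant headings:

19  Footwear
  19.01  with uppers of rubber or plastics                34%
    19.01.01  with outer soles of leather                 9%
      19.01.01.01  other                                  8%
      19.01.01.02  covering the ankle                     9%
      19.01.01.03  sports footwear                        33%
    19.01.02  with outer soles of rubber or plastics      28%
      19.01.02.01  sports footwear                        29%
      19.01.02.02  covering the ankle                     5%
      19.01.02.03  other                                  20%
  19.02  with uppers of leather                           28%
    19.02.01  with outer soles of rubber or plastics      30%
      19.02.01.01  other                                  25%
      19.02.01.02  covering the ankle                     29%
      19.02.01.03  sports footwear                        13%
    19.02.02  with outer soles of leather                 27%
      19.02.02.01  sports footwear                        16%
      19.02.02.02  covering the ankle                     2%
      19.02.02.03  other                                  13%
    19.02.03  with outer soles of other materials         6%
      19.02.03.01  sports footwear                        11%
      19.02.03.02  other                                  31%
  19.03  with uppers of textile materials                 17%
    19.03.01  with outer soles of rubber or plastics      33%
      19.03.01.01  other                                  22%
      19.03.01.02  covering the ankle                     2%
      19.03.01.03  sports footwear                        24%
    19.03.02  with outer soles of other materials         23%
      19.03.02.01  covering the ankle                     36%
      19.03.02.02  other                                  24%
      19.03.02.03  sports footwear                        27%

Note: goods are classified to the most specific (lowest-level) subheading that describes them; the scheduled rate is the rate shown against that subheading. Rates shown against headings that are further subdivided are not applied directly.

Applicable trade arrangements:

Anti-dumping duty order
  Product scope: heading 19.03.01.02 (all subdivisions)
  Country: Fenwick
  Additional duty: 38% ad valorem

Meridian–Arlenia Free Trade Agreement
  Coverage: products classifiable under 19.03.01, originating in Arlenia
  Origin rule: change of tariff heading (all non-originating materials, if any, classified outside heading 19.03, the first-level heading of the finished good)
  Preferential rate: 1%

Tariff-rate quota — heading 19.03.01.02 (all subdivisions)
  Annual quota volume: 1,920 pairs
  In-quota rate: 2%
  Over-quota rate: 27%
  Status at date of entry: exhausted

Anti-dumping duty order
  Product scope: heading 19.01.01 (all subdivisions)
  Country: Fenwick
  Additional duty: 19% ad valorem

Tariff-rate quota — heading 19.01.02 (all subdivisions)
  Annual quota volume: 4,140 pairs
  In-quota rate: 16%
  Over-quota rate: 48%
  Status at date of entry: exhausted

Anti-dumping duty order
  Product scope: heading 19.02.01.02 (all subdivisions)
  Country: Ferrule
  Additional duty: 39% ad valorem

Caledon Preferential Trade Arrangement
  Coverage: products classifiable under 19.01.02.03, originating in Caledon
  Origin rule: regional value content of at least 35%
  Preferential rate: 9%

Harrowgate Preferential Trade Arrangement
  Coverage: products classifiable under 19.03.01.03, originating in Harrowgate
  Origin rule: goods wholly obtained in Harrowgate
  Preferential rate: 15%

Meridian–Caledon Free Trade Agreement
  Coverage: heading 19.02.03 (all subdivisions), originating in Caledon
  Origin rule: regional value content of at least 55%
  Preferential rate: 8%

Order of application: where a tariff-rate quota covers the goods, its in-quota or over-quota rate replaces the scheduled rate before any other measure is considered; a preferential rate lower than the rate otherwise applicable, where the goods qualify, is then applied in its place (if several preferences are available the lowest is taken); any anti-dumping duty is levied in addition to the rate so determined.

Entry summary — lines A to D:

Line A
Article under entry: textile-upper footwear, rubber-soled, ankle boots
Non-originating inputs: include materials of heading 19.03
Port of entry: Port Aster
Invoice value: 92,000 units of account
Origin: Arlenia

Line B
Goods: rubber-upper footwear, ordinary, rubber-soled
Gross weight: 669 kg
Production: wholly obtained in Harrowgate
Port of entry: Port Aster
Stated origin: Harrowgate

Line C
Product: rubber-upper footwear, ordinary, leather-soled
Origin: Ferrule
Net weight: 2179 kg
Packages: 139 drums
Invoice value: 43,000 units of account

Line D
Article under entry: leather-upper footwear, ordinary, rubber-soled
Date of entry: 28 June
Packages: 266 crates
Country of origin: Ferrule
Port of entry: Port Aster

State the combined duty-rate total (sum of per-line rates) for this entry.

108%

Line A: textile-upper → 19.03; rubber-soled → 19.03.01; ankle boots → 19.03.01.02. Scheduled 2%. quota on 19.03.01.02 exhausted → over-quota 27%; Arlenia agreement on 19.03.01: CTH not met. → 27%.
Line B: rubber-upper → 19.01; rubber-soled → 19.01.02; ordinary → 19.01.02.03. Scheduled 20%. quota on 19.01.02 exhausted → over-quota 48%; Harrowgate agreement on 19.03.01.03: 19.01.02.03 not covered. → 48%.
Line C: rubber-upper → 19.01; leather-soled → 19.01.01; ordinary → 19.01.01.01. Scheduled 8%. No special measure applies. → 8%.
Line D: leather-upper → 19.02; rubber-soled → 19.02.01; ordinary → 19.02.01.01. Scheduled 25%. No special measure applies. → 25%.
Sum: 27% + 48% + 8% + 25% = 108%.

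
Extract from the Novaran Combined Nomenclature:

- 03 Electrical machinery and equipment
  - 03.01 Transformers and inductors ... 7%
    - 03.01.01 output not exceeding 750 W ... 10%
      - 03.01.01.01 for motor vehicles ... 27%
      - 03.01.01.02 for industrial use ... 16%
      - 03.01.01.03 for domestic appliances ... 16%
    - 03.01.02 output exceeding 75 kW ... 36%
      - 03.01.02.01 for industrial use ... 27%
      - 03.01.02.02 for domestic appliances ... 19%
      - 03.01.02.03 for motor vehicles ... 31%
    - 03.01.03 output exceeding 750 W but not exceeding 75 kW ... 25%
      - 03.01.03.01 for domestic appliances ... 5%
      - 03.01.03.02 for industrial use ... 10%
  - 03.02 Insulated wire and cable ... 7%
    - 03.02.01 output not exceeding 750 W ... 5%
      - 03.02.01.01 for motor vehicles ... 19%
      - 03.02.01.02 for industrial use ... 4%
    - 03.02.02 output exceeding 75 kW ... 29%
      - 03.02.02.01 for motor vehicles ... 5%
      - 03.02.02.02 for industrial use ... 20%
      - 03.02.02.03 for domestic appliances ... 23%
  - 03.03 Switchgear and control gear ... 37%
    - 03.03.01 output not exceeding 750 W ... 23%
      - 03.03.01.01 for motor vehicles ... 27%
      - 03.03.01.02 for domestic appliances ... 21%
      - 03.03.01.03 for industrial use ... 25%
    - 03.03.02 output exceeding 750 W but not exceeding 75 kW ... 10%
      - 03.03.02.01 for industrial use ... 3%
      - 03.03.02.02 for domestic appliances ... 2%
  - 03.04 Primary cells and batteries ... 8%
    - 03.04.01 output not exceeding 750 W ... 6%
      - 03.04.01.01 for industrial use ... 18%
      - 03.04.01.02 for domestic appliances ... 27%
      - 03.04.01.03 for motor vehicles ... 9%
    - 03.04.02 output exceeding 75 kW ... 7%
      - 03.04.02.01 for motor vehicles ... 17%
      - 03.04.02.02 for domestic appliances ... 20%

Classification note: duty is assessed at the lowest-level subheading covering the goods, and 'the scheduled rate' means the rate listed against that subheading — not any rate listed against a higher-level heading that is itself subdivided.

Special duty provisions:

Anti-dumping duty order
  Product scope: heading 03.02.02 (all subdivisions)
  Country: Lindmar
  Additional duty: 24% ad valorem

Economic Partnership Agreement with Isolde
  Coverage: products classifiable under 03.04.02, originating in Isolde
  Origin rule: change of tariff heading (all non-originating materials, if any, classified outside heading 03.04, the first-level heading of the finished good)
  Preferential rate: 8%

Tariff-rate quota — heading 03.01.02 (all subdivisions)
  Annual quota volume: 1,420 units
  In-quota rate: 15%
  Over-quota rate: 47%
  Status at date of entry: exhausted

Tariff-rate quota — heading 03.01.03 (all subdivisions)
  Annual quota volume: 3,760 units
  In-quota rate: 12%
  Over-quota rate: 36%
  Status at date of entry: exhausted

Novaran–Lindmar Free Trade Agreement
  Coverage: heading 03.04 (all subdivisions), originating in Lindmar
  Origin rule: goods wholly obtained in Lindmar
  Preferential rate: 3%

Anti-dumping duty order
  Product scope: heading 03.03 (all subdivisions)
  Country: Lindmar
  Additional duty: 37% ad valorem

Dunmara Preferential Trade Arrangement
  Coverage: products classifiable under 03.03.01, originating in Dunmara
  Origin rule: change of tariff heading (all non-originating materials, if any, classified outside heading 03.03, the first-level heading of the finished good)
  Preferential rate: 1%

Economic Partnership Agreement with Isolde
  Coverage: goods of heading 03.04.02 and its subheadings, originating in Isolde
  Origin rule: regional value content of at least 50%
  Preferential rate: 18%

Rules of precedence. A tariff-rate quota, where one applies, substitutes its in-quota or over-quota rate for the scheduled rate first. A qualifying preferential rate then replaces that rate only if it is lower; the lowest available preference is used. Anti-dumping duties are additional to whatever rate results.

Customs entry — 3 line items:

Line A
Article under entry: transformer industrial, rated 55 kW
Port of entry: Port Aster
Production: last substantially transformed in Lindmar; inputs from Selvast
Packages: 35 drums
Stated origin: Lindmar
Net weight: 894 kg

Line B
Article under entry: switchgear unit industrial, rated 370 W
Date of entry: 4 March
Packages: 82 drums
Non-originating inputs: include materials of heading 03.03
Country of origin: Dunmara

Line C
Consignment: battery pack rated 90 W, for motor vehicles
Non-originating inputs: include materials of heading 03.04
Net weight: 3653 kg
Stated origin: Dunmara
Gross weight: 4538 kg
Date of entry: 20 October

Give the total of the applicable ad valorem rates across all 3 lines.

Line A: transformer → 03.01; rated 55 kW → 03.01.03; industrial → 03.01.03.02. Scheduled 10%. quota on 03.01.03 exhausted → over-quota 36%; Lindmar agreement on 03.04: 03.01.03.02 not covered. → 36%.
Line B: switchgear unit → 03.03; rated 370 W → 03.03.01; industrial → 03.03.01.03. Scheduled 25%. Dunmara agreement on 03.03.01: CTH not met. → 25%.
Line C: battery pack → 03.04; rated 90 W → 03.04.01; for motor vehicles → 03.04.01.03. Scheduled 9%. Dunmara agreement on 03.03.01: 03.04.01.03 not covered. → 9%.
Sum: 36% + 25% + 9% = 70%.

70%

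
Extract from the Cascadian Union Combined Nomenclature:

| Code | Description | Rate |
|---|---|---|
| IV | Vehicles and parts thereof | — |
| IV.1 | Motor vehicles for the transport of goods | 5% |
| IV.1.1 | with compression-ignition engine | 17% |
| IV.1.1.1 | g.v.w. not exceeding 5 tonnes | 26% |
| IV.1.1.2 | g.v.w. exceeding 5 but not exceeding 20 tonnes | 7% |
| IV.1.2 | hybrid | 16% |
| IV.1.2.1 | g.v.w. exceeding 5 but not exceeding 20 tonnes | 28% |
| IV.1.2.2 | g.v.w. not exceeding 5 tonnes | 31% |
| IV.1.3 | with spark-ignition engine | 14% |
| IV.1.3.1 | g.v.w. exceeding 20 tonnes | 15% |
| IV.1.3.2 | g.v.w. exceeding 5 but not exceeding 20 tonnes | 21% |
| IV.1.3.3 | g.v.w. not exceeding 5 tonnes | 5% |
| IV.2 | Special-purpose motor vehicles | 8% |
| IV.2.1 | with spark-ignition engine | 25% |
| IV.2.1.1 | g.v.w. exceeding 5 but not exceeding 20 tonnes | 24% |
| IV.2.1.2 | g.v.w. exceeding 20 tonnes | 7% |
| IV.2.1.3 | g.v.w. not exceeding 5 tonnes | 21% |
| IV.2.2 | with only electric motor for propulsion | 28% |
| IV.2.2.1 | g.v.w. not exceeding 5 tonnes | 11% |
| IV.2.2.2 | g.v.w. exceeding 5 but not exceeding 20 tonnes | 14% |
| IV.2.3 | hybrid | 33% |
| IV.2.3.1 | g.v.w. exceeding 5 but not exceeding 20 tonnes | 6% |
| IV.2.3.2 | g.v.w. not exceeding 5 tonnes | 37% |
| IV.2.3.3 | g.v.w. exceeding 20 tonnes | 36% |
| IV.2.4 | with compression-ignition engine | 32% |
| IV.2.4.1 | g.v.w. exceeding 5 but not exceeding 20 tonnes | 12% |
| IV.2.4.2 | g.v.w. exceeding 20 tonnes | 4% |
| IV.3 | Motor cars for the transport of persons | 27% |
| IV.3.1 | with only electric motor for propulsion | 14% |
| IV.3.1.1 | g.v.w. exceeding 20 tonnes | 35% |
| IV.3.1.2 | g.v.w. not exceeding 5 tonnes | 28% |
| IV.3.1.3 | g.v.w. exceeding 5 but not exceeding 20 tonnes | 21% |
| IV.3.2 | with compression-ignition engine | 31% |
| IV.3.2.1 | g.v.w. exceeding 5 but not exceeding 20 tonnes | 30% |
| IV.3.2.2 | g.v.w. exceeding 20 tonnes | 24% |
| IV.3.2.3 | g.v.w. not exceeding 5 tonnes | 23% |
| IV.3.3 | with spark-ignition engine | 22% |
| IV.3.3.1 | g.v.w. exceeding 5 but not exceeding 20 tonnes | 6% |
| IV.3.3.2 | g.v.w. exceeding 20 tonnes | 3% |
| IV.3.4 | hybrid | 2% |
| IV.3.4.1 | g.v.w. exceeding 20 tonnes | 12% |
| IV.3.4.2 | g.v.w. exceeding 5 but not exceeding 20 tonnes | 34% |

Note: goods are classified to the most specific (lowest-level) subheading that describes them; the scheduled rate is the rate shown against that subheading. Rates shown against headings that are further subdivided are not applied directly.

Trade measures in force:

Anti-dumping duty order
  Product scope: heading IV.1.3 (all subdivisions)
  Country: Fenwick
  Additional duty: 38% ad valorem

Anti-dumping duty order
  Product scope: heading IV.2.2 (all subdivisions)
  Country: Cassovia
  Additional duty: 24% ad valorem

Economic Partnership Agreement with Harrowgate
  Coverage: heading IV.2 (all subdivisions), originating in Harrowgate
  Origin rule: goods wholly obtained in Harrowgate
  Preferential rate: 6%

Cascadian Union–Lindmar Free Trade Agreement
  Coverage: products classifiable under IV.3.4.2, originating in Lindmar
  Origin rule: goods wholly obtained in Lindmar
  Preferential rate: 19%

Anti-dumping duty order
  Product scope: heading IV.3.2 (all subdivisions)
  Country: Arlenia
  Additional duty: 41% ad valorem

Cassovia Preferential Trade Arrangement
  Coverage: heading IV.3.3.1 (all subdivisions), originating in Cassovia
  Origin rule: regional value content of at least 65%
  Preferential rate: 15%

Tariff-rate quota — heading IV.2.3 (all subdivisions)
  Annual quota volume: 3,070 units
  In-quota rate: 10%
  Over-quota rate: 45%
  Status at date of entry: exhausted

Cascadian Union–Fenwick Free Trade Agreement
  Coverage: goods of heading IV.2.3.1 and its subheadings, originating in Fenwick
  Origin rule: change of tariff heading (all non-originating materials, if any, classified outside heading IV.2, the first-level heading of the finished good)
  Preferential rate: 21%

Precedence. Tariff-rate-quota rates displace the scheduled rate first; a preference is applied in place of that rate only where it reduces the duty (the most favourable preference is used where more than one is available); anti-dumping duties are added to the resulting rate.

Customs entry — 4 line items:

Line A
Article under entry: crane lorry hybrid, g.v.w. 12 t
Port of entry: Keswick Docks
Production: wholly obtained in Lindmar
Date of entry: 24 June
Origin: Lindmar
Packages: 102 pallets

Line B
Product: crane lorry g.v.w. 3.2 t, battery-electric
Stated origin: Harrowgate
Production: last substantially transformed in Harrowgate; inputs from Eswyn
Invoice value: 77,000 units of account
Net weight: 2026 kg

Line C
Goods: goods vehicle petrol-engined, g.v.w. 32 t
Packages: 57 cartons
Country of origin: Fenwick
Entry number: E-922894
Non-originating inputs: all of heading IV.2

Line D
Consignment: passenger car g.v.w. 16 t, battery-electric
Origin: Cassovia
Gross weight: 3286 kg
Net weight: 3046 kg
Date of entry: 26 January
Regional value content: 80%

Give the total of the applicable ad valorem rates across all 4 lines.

130%

Line A: crane lorry → IV.2; hybrid → IV.2.3; g.v.w. 12 t → IV.2.3.1. Scheduled 6%. quota on IV.2.3 exhausted → over-quota 45%; Lindmar agreement on IV.3.4.2: IV.2.3.1 not covered. → 45%.
Line B: crane lorry → IV.2; battery-electric → IV.2.2; g.v.w. 3.2 t → IV.2.2.1. Scheduled 11%. Harrowgate agreement on IV.2: not wholly obtained. → 11%.
Line C: goods vehicle → IV.1; petrol-engined → IV.1.3; g.v.w. 32 t → IV.1.3.1. Scheduled 15%. Fenwick agreement on IV.2.3.1: IV.1.3.1 not covered; anti-dumping (Fenwick, IV.1.3): +38%; total 15% + 38% = 53%. → 53%.
Line D: passenger car → IV.3; battery-electric → IV.3.1; g.v.w. 16 t → IV.3.1.3. Scheduled 21%. Cassovia agreement on IV.3.3.1: IV.3.1.3 not covered. → 21%.
Sum: 45% + 11% + 53% + 21% = 130%.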